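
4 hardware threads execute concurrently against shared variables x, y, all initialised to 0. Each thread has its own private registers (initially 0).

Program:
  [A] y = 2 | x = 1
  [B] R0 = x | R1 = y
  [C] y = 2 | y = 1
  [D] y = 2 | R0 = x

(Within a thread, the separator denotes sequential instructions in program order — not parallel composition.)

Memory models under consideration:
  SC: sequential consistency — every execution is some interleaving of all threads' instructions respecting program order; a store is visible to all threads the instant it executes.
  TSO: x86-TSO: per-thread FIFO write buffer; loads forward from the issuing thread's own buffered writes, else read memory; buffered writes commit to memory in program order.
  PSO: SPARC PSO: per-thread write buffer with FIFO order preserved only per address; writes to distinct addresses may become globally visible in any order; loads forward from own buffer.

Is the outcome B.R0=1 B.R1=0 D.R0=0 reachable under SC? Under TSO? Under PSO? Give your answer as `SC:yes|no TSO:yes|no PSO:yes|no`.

SC:no TSO:no PSO:yes

outcome vector order: (B.R0,B.R1,D.R0)
SC: 10 outcomes — {0/0/0 0/0/1 0/1/0 0/1/1 0/2/0 0/2/1 1/1/0 1/1/1 1/2/0 1/2/1}
TSO: 10 outcomes — {0/0/0 0/0/1 0/1/0 0/1/1 0/2/0 0/2/1 1/1/0 1/1/1 1/2/0 1/2/1}
PSO: 12 outcomes — {0/0/0 0/0/1 0/1/0 0/1/1 0/2/0 0/2/1 1/0/0 1/0/1 1/1/0 1/1/1 1/2/0 1/2/1}
target 1/0/0 ∈ {PSO}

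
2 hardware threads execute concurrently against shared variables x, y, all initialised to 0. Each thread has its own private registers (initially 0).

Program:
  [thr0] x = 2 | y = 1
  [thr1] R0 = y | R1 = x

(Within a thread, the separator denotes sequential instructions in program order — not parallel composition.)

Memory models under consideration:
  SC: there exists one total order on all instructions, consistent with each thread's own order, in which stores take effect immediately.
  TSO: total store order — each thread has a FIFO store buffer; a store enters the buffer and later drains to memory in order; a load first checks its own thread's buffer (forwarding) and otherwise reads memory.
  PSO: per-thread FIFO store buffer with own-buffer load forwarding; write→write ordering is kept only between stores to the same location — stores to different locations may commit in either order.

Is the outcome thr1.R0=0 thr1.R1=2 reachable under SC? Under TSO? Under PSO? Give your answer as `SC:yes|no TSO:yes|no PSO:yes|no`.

outcome vector order: (thr1.R0,thr1.R1)
SC: 3 outcomes — {(0,0); (0,2); (1,2)}
TSO: 3 outcomes — {(0,0); (0,2); (1,2)}
PSO: 4 outcomes — {(0,0); (0,2); (1,0); (1,2)}
target (0,2) ∈ {SC,TSO,PSO}

SC:yes TSO:yes PSO:yes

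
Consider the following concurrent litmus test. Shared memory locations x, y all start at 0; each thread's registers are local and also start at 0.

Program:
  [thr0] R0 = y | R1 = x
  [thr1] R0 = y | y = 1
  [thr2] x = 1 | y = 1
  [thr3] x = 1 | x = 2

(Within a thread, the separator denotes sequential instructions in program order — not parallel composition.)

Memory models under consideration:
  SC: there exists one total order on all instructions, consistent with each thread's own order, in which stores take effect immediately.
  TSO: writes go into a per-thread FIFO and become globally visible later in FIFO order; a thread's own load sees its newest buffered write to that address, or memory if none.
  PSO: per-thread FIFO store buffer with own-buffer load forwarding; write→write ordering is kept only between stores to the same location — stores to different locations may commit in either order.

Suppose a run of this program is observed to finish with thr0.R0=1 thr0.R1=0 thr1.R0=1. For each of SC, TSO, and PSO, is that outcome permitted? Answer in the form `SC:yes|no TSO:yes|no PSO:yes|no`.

SC:no TSO:no PSO:yes

outcome vector order: (thr0.R0,thr0.R1,thr1.R0)
SC (11): (0,0,0), (0,0,1), (0,1,0), (0,1,1), (0,2,0), (0,2,1), (1,0,0), (1,1,0), (1,1,1), (1,2,0), (1,2,1)
TSO (11): (0,0,0), (0,0,1), (0,1,0), (0,1,1), (0,2,0), (0,2,1), (1,0,0), (1,1,0), (1,1,1), (1,2,0), (1,2,1)
PSO (12): (0,0,0), (0,0,1), (0,1,0), (0,1,1), (0,2,0), (0,2,1), (1,0,0), (1,0,1), (1,1,0), (1,1,1), (1,2,0), (1,2,1)
target (1,0,1) ∈ {PSO}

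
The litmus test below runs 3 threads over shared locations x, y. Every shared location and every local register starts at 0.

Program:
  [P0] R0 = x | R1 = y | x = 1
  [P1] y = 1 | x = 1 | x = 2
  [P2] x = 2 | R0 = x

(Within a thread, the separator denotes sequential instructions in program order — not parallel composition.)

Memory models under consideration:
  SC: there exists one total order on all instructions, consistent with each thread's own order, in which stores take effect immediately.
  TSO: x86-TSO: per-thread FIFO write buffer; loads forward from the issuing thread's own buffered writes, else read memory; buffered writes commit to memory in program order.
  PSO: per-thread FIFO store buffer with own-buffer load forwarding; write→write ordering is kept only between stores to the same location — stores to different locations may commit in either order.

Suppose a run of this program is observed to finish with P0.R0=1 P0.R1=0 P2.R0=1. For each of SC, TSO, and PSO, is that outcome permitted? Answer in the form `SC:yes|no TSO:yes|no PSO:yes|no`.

SC:no TSO:no PSO:yes

outcome vector order: (P0.R0,P0.R1,P2.R0)
under SC → <0 0 1> <0 0 2> <0 1 1> <0 1 2> <1 1 1> <1 1 2> <2 0 1> <2 0 2> <2 1 1> <2 1 2>
under TSO → <0 0 1> <0 0 2> <0 1 1> <0 1 2> <1 1 1> <1 1 2> <2 0 1> <2 0 2> <2 1 1> <2 1 2>
under PSO → <0 0 1> <0 0 2> <0 1 1> <0 1 2> <1 0 1> <1 0 2> <1 1 1> <1 1 2> <2 0 1> <2 0 2> <2 1 1> <2 1 2>
target <1 0 1> ∈ {PSO}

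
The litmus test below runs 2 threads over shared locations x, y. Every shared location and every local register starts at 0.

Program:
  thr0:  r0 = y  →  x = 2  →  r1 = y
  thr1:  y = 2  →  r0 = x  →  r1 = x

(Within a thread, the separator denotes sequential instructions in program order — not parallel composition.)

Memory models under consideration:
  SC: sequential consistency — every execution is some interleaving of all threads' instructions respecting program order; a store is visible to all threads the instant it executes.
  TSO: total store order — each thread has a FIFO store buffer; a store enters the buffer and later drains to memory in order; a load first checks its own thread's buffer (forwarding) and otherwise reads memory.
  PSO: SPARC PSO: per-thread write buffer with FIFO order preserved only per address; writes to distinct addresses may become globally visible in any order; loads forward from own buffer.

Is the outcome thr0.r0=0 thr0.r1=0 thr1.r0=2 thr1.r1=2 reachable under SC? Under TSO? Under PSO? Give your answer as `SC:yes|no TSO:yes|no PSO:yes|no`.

outcome vector order: (thr0.r0,thr0.r1,thr1.r0,thr1.r1)
SC: 7 outcomes — {0022, 0200, 0202, 0222, 2200, 2202, 2222}
TSO: 9 outcomes — {0000, 0002, 0022, 0200, 0202, 0222, 2200, 2202, 2222}
PSO: 9 outcomes — {0000, 0002, 0022, 0200, 0202, 0222, 2200, 2202, 2222}
target 0022 ∈ {SC,TSO,PSO}

SC:yes TSO:yes PSO:yes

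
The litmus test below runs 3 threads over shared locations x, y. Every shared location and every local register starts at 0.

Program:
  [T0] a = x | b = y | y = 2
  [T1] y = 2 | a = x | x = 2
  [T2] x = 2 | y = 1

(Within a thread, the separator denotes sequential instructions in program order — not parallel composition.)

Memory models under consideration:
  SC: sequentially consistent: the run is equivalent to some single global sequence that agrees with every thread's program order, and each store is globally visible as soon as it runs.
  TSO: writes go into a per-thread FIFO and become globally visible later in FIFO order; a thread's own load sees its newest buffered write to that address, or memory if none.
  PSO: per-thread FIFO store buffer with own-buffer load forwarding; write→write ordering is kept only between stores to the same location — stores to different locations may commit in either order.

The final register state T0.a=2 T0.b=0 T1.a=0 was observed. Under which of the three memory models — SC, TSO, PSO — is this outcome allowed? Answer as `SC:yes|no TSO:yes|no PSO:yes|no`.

SC:no TSO:yes PSO:yes

outcome vector order: (T0.a,T0.b,T1.a)
SC (11): 0/0/0 0/0/2 0/1/0 0/1/2 0/2/0 0/2/2 2/0/2 2/1/0 2/1/2 2/2/0 2/2/2
TSO (12): 0/0/0 0/0/2 0/1/0 0/1/2 0/2/0 0/2/2 2/0/0 2/0/2 2/1/0 2/1/2 2/2/0 2/2/2
PSO (12): 0/0/0 0/0/2 0/1/0 0/1/2 0/2/0 0/2/2 2/0/0 2/0/2 2/1/0 2/1/2 2/2/0 2/2/2
target 2/0/0 ∈ {TSO,PSO}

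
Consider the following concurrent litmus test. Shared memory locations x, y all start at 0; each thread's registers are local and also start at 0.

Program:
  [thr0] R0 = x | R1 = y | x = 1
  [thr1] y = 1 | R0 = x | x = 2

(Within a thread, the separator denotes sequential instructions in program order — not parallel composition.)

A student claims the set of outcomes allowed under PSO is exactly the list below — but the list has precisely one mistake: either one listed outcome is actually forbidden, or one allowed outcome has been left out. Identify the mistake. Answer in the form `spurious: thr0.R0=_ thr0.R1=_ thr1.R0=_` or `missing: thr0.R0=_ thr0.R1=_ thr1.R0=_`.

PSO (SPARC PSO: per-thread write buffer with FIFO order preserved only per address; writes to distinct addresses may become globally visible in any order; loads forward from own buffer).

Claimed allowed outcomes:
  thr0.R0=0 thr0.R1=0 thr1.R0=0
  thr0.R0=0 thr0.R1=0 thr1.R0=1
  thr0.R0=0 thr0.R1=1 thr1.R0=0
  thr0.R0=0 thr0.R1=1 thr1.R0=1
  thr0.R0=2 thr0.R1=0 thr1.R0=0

outcome vector order: (thr0.R0,thr0.R1,thr1.R0)
[PSO] allowed = {000, 001, 010, 011, 200, 210}
PSO∖claimed = {210}

missing: thr0.R0=2 thr0.R1=1 thr1.R0=0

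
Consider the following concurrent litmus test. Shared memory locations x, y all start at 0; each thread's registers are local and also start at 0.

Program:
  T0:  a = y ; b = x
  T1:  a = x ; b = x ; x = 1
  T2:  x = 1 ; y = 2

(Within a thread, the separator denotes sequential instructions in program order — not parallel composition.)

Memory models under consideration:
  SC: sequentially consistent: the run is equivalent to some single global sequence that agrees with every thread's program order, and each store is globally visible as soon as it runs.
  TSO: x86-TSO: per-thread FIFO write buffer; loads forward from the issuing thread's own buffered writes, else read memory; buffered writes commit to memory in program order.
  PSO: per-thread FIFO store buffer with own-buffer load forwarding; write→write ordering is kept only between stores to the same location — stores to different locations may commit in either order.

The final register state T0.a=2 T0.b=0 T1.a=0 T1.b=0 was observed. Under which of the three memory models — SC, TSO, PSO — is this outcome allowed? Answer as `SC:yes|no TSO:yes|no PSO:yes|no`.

SC:no TSO:no PSO:yes

outcome vector order: (T0.a,T0.b,T1.a,T1.b)
under SC → 0000, 0001, 0011, 0100, 0101, 0111, 2100, 2101, 2111
under TSO → 0000, 0001, 0011, 0100, 0101, 0111, 2100, 2101, 2111
under PSO → 0000, 0001, 0011, 0100, 0101, 0111, 2000, 2001, 2011, 2100, 2101, 2111
target 2000 ∈ {PSO}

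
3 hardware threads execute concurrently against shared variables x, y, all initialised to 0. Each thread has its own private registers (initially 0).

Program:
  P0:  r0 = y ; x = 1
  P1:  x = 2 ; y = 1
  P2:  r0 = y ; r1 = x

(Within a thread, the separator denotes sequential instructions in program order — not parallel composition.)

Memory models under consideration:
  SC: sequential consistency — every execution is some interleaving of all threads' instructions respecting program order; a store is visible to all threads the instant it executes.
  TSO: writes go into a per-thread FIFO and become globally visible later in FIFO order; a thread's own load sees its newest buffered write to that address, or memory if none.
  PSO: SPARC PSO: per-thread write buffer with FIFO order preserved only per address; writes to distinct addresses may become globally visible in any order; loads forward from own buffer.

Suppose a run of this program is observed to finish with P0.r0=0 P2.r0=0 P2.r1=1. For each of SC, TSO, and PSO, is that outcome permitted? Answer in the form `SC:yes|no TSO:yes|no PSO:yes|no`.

SC:yes TSO:yes PSO:yes

outcome vector order: (P0.r0,P2.r0,P2.r1)
SC: 10 outcomes — {(0,0,0), (0,0,1), (0,0,2), (0,1,1), (0,1,2), (1,0,0), (1,0,1), (1,0,2), (1,1,1), (1,1,2)}
TSO: 10 outcomes — {(0,0,0), (0,0,1), (0,0,2), (0,1,1), (0,1,2), (1,0,0), (1,0,1), (1,0,2), (1,1,1), (1,1,2)}
PSO: 12 outcomes — {(0,0,0), (0,0,1), (0,0,2), (0,1,0), (0,1,1), (0,1,2), (1,0,0), (1,0,1), (1,0,2), (1,1,0), (1,1,1), (1,1,2)}
target (0,0,1) ∈ {SC,TSO,PSO}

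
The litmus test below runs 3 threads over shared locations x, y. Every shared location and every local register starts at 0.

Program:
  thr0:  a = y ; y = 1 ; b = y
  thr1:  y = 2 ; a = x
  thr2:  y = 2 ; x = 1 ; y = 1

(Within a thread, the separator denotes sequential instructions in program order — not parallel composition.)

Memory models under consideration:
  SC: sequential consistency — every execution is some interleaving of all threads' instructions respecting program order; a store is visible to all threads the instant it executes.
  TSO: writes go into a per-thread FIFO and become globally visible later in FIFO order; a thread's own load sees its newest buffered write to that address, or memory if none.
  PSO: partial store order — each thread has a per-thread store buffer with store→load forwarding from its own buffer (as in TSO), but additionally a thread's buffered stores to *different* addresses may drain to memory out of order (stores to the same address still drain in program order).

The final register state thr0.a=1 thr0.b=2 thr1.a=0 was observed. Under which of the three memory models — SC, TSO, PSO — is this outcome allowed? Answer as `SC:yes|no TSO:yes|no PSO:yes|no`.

outcome vector order: (thr0.a,thr0.b,thr1.a)
SC: 11 outcomes — {010 011 020 021 110 111 121 210 211 220 221}
TSO: 12 outcomes — {010 011 020 021 110 111 120 121 210 211 220 221}
PSO: 12 outcomes — {010 011 020 021 110 111 120 121 210 211 220 221}
target 120 ∈ {TSO,PSO}

SC:no TSO:yes PSO:yes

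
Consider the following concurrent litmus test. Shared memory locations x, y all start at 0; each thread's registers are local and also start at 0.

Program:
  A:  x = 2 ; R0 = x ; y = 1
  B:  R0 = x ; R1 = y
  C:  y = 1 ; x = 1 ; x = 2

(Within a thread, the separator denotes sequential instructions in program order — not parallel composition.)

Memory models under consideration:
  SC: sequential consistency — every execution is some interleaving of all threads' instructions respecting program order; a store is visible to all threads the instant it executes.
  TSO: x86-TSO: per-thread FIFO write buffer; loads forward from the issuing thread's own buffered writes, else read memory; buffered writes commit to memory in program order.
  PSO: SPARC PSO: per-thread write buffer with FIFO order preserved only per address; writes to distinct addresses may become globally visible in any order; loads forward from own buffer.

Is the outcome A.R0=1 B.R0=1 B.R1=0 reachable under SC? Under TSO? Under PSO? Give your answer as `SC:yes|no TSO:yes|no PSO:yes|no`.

SC:no TSO:no PSO:yes

outcome vector order: (A.R0,B.R0,B.R1)
under SC → 100; 101; 111; 120; 121; 200; 201; 211; 220; 221
under TSO → 100; 101; 111; 120; 121; 200; 201; 211; 220; 221
under PSO → 100; 101; 110; 111; 120; 121; 200; 201; 210; 211; 220; 221
target 110 ∈ {PSO}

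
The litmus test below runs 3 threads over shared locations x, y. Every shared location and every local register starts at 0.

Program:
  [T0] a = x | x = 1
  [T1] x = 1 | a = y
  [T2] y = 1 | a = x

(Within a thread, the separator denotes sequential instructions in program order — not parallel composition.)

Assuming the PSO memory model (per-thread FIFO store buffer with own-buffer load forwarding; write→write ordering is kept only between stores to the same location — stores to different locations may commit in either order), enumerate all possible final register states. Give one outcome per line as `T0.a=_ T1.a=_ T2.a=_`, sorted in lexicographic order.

outcome vector order: (T0.a,T1.a,T2.a)
|PSO outcomes| = 8

T0.a=0 T1.a=0 T2.a=0
T0.a=0 T1.a=0 T2.a=1
T0.a=0 T1.a=1 T2.a=0
T0.a=0 T1.a=1 T2.a=1
T0.a=1 T1.a=0 T2.a=0
T0.a=1 T1.a=0 T2.a=1
T0.a=1 T1.a=1 T2.a=0
T0.a=1 T1.a=1 T2.a=1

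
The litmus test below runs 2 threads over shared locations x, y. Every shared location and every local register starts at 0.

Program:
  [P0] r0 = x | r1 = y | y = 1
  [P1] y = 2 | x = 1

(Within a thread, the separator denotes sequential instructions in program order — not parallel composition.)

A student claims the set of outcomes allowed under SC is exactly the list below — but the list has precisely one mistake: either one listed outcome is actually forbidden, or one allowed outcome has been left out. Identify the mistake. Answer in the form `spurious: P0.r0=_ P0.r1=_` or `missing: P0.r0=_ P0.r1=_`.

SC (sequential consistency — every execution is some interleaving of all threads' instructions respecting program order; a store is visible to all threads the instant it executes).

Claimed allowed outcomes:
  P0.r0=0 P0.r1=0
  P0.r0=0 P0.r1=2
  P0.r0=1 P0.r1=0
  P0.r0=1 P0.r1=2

spurious: P0.r0=1 P0.r1=0

outcome vector order: (P0.r0,P0.r1)
under SC → 00, 02, 12
claimed∖SC = {10}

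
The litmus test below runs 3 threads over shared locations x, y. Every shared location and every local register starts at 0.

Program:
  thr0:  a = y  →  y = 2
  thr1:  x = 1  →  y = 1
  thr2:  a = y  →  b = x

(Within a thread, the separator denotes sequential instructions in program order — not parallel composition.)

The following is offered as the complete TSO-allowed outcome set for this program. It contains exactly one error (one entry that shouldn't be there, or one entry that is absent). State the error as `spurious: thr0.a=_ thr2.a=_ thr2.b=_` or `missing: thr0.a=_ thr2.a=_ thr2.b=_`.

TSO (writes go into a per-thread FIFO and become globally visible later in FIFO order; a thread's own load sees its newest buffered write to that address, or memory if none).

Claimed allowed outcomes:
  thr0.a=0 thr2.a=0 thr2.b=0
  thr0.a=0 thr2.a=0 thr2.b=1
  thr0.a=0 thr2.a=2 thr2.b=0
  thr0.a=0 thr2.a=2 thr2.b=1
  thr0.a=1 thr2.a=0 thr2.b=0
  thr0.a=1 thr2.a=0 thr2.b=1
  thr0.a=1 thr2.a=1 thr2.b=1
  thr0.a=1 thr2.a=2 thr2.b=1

missing: thr0.a=0 thr2.a=1 thr2.b=1

outcome vector order: (thr0.a,thr2.a,thr2.b)
TSO (9): 0/0/0 0/0/1 0/1/1 0/2/0 0/2/1 1/0/0 1/0/1 1/1/1 1/2/1
TSO∖claimed = {0/1/1}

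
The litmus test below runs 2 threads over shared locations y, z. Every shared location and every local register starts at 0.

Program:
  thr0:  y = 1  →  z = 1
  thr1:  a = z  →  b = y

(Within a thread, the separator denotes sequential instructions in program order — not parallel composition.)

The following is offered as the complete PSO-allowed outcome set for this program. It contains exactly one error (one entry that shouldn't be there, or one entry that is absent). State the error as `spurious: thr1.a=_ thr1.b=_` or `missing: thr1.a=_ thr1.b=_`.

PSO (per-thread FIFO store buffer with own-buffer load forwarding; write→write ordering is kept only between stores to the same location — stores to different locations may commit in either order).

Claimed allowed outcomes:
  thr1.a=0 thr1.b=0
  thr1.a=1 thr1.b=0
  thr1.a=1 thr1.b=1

outcome vector order: (thr1.a,thr1.b)
under PSO → <0 0> <0 1> <1 0> <1 1>
PSO∖claimed = {<0 1>}

missing: thr1.a=0 thr1.b=1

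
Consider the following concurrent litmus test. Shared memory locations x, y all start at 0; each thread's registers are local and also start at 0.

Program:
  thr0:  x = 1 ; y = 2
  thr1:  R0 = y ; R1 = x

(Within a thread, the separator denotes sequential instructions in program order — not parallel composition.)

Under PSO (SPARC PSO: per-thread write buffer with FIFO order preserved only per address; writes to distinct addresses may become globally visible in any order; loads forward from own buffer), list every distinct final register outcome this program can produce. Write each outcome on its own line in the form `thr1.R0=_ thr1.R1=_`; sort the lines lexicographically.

outcome vector order: (thr1.R0,thr1.R1)
|PSO outcomes| = 4

thr1.R0=0 thr1.R1=0
thr1.R0=0 thr1.R1=1
thr1.R0=2 thr1.R1=0
thr1.R0=2 thr1.R1=1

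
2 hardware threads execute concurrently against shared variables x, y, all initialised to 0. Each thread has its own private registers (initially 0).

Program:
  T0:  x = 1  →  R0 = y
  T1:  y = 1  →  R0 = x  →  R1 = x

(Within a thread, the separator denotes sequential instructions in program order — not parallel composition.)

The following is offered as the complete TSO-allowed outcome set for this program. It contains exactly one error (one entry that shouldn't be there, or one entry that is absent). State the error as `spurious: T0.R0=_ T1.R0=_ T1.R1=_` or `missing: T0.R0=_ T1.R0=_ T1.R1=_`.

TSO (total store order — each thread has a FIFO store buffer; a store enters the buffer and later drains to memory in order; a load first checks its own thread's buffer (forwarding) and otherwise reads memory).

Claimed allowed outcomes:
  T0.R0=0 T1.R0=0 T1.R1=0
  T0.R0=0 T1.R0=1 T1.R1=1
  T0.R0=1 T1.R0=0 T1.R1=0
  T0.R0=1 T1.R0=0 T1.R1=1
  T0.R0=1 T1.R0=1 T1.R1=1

missing: T0.R0=0 T1.R0=0 T1.R1=1

outcome vector order: (T0.R0,T1.R0,T1.R1)
TSO: 6 outcomes — {0/0/0 0/0/1 0/1/1 1/0/0 1/0/1 1/1/1}
TSO∖claimed = {0/0/1}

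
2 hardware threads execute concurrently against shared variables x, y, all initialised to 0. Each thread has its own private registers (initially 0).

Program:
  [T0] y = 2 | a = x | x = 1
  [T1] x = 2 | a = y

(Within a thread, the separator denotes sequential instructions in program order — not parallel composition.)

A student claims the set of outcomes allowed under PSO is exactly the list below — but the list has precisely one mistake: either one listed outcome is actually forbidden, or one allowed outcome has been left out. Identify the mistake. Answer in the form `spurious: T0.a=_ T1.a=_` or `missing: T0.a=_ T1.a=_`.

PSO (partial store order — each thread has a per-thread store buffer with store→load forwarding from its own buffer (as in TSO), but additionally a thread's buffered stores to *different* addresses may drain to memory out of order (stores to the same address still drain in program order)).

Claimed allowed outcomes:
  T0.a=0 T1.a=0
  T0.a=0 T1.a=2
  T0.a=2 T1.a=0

outcome vector order: (T0.a,T1.a)
PSO (4): <0 0>, <0 2>, <2 0>, <2 2>
PSO∖claimed = {<2 2>}

missing: T0.a=2 T1.a=2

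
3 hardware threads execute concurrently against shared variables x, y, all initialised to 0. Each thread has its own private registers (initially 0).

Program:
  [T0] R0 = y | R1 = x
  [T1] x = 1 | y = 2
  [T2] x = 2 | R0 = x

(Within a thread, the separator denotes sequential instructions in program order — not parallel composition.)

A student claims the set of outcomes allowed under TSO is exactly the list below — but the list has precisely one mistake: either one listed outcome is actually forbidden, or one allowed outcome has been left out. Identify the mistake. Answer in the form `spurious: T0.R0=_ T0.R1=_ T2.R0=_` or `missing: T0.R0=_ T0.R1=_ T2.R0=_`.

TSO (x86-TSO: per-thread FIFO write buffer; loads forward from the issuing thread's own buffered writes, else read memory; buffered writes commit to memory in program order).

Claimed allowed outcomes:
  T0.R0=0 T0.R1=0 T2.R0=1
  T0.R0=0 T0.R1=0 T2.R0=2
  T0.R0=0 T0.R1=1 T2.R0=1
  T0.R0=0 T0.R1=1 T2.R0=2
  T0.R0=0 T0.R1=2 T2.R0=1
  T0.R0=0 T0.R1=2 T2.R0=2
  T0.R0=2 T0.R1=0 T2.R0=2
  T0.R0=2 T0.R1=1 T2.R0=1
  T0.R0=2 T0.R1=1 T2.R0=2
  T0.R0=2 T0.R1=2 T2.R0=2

outcome vector order: (T0.R0,T0.R1,T2.R0)
TSO (9): 0/0/1, 0/0/2, 0/1/1, 0/1/2, 0/2/1, 0/2/2, 2/1/1, 2/1/2, 2/2/2
claimed∖TSO = {2/0/2}

spurious: T0.R0=2 T0.R1=0 T2.R0=2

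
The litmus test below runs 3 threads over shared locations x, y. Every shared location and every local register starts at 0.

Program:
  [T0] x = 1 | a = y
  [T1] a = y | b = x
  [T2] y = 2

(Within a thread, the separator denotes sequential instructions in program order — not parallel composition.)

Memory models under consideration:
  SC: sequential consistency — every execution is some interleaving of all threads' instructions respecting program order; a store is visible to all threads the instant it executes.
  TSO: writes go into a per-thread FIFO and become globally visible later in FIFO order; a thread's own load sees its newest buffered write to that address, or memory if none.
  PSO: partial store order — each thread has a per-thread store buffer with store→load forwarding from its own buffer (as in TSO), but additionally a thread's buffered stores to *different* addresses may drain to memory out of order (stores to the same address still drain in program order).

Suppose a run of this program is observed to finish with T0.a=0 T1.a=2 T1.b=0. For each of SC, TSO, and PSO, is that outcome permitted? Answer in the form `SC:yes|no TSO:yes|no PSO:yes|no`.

SC:no TSO:yes PSO:yes

outcome vector order: (T0.a,T1.a,T1.b)
under SC → 0/0/0 0/0/1 0/2/1 2/0/0 2/0/1 2/2/0 2/2/1
under TSO → 0/0/0 0/0/1 0/2/0 0/2/1 2/0/0 2/0/1 2/2/0 2/2/1
under PSO → 0/0/0 0/0/1 0/2/0 0/2/1 2/0/0 2/0/1 2/2/0 2/2/1
target 0/2/0 ∈ {TSO,PSO}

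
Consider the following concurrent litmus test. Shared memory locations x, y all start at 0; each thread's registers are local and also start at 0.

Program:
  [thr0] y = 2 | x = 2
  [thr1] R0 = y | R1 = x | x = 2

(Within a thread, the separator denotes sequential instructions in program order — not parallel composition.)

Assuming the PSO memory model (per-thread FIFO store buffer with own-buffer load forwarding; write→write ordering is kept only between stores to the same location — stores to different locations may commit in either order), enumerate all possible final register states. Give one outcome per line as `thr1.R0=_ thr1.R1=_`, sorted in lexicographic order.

outcome vector order: (thr1.R0,thr1.R1)
|PSO outcomes| = 4

thr1.R0=0 thr1.R1=0
thr1.R0=0 thr1.R1=2
thr1.R0=2 thr1.R1=0
thr1.R0=2 thr1.R1=2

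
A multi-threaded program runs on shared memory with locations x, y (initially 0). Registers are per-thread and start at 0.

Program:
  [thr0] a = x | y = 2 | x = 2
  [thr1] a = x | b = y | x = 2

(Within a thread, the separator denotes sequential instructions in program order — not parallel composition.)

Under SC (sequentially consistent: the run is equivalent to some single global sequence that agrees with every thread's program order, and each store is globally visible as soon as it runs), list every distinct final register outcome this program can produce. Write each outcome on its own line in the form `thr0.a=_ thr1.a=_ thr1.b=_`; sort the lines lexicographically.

outcome vector order: (thr0.a,thr1.a,thr1.b)
|SC outcomes| = 4

thr0.a=0 thr1.a=0 thr1.b=0
thr0.a=0 thr1.a=0 thr1.b=2
thr0.a=0 thr1.a=2 thr1.b=2
thr0.a=2 thr1.a=0 thr1.b=0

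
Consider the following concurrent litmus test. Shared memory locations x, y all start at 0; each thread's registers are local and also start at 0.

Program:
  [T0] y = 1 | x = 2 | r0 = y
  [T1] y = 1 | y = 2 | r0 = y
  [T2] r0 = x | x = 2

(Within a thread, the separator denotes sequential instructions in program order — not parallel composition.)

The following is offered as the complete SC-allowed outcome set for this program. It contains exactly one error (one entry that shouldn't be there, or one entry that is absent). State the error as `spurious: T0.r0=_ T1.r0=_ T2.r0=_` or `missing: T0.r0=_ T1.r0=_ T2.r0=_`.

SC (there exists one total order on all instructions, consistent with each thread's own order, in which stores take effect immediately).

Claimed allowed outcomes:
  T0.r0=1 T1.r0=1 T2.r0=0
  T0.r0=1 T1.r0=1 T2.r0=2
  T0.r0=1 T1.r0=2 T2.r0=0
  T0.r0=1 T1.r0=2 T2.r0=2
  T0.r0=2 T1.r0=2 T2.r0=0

outcome vector order: (T0.r0,T1.r0,T2.r0)
SC: 6 outcomes — {(1,1,0); (1,1,2); (1,2,0); (1,2,2); (2,2,0); (2,2,2)}
SC∖claimed = {(2,2,2)}

missing: T0.r0=2 T1.r0=2 T2.r0=2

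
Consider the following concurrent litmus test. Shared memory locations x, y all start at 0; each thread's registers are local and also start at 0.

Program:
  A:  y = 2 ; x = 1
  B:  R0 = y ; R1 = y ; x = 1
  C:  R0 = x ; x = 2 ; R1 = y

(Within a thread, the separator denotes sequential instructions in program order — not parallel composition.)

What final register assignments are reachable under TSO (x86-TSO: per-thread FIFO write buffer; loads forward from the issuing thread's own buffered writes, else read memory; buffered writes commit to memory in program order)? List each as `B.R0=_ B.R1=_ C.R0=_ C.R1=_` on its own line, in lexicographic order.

B.R0=0 B.R1=0 C.R0=0 C.R1=0
B.R0=0 B.R1=0 C.R0=0 C.R1=2
B.R0=0 B.R1=0 C.R0=1 C.R1=0
B.R0=0 B.R1=0 C.R0=1 C.R1=2
B.R0=0 B.R1=2 C.R0=0 C.R1=0
B.R0=0 B.R1=2 C.R0=0 C.R1=2
B.R0=0 B.R1=2 C.R0=1 C.R1=2
B.R0=2 B.R1=2 C.R0=0 C.R1=0
B.R0=2 B.R1=2 C.R0=0 C.R1=2
B.R0=2 B.R1=2 C.R0=1 C.R1=2

outcome vector order: (B.R0,B.R1,C.R0,C.R1)
|TSO outcomes| = 10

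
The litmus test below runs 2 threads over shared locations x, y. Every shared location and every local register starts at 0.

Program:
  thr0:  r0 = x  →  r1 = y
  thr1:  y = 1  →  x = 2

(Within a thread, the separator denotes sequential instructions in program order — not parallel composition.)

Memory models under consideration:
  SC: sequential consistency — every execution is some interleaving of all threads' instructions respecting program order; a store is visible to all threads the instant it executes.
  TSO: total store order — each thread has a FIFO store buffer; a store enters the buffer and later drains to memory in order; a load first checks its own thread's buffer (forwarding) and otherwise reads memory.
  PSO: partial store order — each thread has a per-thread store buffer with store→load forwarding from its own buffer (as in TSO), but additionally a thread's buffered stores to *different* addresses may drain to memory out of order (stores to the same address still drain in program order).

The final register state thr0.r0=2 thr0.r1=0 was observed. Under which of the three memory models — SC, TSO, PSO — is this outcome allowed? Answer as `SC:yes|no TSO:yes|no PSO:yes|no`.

SC:no TSO:no PSO:yes

outcome vector order: (thr0.r0,thr0.r1)
[SC] allowed = {0/0; 0/1; 2/1}
[TSO] allowed = {0/0; 0/1; 2/1}
[PSO] allowed = {0/0; 0/1; 2/0; 2/1}
target 2/0 ∈ {PSO}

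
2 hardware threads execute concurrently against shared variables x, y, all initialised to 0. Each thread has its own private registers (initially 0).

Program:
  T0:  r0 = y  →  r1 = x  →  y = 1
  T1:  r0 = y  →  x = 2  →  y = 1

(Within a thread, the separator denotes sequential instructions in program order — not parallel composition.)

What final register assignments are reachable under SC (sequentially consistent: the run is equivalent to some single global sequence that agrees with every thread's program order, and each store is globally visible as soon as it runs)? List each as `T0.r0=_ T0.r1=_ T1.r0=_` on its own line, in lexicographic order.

T0.r0=0 T0.r1=0 T1.r0=0
T0.r0=0 T0.r1=0 T1.r0=1
T0.r0=0 T0.r1=2 T1.r0=0
T0.r0=1 T0.r1=2 T1.r0=0

outcome vector order: (T0.r0,T0.r1,T1.r0)
|SC outcomes| = 4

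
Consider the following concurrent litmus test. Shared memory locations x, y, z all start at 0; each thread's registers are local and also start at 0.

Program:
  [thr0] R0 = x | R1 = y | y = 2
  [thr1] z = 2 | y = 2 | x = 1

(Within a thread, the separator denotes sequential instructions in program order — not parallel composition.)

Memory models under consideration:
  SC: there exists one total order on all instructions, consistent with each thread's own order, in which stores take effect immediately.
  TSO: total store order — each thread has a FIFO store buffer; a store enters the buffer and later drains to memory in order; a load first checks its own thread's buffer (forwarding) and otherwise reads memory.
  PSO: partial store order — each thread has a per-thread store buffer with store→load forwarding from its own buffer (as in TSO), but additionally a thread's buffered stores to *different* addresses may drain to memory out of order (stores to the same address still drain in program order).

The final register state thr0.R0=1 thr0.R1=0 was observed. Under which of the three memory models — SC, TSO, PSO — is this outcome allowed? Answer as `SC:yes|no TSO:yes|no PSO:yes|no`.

SC:no TSO:no PSO:yes

outcome vector order: (thr0.R0,thr0.R1)
SC (3): 00, 02, 12
TSO (3): 00, 02, 12
PSO (4): 00, 02, 10, 12
target 10 ∈ {PSO}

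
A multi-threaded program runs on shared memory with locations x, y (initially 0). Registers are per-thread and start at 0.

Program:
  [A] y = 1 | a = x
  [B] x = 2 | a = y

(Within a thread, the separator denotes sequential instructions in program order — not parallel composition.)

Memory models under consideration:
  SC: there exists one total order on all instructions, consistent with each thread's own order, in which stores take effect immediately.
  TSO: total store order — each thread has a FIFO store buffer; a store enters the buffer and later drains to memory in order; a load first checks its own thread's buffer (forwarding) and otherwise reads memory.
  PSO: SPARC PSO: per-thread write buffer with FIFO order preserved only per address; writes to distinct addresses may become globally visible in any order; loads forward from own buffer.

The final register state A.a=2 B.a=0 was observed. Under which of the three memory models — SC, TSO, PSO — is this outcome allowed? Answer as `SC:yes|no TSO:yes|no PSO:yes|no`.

outcome vector order: (A.a,B.a)
under SC → 0/1; 2/0; 2/1
under TSO → 0/0; 0/1; 2/0; 2/1
under PSO → 0/0; 0/1; 2/0; 2/1
target 2/0 ∈ {SC,TSO,PSO}

SC:yes TSO:yes PSO:yes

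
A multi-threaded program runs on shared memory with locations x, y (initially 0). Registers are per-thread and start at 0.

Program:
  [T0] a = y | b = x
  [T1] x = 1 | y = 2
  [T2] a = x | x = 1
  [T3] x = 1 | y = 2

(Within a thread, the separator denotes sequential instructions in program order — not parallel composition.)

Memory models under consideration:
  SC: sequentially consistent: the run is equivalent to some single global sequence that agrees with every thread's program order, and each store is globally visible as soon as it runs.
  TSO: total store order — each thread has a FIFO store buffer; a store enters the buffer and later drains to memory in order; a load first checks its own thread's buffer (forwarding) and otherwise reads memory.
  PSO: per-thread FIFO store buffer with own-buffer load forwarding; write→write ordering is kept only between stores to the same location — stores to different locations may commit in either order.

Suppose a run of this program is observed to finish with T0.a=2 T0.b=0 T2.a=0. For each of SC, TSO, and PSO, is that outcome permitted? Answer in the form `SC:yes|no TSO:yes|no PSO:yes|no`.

outcome vector order: (T0.a,T0.b,T2.a)
[SC] allowed = {(0,0,0), (0,0,1), (0,1,0), (0,1,1), (2,1,0), (2,1,1)}
[TSO] allowed = {(0,0,0), (0,0,1), (0,1,0), (0,1,1), (2,1,0), (2,1,1)}
[PSO] allowed = {(0,0,0), (0,0,1), (0,1,0), (0,1,1), (2,0,0), (2,0,1), (2,1,0), (2,1,1)}
target (2,0,0) ∈ {PSO}

SC:no TSO:no PSO:yes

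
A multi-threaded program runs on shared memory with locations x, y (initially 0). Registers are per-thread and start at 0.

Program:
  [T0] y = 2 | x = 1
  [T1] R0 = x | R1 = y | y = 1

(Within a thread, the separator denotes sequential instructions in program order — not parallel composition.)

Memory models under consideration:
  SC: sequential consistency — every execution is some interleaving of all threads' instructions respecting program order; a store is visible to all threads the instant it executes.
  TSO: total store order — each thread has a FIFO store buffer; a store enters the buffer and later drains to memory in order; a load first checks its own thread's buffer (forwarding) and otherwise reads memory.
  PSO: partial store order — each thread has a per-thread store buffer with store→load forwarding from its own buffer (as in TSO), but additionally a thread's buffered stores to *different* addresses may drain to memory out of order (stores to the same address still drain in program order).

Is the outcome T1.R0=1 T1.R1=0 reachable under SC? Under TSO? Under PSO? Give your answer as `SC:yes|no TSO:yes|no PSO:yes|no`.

SC:no TSO:no PSO:yes

outcome vector order: (T1.R0,T1.R1)
SC: 3 outcomes — {<0 0>, <0 2>, <1 2>}
TSO: 3 outcomes — {<0 0>, <0 2>, <1 2>}
PSO: 4 outcomes — {<0 0>, <0 2>, <1 0>, <1 2>}
target <1 0> ∈ {PSO}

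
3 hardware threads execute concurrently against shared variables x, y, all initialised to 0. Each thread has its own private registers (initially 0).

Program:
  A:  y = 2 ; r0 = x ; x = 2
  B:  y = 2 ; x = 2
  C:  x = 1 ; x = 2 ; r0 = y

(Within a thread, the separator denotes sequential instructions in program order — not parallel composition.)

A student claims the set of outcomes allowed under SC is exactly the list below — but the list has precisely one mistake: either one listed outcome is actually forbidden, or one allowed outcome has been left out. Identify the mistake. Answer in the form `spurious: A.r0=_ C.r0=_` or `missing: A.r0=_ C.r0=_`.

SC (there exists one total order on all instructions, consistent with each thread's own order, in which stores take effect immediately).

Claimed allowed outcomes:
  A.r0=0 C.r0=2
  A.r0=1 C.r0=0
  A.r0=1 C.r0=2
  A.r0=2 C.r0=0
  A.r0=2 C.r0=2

spurious: A.r0=1 C.r0=0

outcome vector order: (A.r0,C.r0)
under SC → 0/2, 1/2, 2/0, 2/2
claimed∖SC = {1/0}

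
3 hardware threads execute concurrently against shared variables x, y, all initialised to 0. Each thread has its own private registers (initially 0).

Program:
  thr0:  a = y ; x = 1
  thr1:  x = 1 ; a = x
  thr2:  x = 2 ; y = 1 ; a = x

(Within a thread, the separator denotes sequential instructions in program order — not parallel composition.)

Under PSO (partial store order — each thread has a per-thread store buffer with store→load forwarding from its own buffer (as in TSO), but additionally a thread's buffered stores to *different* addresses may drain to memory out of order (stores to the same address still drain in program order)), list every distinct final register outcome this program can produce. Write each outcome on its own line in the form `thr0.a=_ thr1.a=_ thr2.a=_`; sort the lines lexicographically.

outcome vector order: (thr0.a,thr1.a,thr2.a)
|PSO outcomes| = 8

thr0.a=0 thr1.a=1 thr2.a=1
thr0.a=0 thr1.a=1 thr2.a=2
thr0.a=0 thr1.a=2 thr2.a=1
thr0.a=0 thr1.a=2 thr2.a=2
thr0.a=1 thr1.a=1 thr2.a=1
thr0.a=1 thr1.a=1 thr2.a=2
thr0.a=1 thr1.a=2 thr2.a=1
thr0.a=1 thr1.a=2 thr2.a=2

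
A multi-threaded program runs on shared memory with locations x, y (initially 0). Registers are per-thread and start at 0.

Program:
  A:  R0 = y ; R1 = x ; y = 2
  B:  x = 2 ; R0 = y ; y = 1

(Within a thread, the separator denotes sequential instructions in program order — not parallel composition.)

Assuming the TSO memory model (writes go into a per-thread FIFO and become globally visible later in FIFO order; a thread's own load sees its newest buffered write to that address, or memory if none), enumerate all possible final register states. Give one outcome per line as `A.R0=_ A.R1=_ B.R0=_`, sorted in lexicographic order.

outcome vector order: (A.R0,A.R1,B.R0)
|TSO outcomes| = 5

A.R0=0 A.R1=0 B.R0=0
A.R0=0 A.R1=0 B.R0=2
A.R0=0 A.R1=2 B.R0=0
A.R0=0 A.R1=2 B.R0=2
A.R0=1 A.R1=2 B.R0=0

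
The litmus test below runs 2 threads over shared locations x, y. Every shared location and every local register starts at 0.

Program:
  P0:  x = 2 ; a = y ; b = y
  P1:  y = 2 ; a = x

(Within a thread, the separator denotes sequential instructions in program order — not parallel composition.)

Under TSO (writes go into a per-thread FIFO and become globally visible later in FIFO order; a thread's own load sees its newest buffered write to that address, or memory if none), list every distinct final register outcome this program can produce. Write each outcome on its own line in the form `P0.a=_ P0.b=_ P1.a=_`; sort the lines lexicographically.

P0.a=0 P0.b=0 P1.a=0
P0.a=0 P0.b=0 P1.a=2
P0.a=0 P0.b=2 P1.a=0
P0.a=0 P0.b=2 P1.a=2
P0.a=2 P0.b=2 P1.a=0
P0.a=2 P0.b=2 P1.a=2

outcome vector order: (P0.a,P0.b,P1.a)
|TSO outcomes| = 6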